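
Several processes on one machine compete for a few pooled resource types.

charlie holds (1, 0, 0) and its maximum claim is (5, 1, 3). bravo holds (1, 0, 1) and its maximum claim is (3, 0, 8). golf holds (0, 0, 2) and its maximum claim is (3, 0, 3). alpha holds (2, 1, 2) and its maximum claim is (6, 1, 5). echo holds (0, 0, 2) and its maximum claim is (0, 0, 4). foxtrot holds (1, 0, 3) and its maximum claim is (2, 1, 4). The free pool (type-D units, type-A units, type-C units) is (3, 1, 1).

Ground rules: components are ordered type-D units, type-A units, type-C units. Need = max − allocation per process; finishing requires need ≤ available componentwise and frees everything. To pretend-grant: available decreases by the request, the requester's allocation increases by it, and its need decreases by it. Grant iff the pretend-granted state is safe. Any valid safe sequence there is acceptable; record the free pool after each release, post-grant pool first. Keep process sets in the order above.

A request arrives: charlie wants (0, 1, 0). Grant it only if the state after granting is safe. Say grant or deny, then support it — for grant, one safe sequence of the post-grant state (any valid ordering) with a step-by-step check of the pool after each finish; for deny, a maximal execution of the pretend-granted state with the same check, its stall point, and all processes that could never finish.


DENY. Granting would leave the state unsafe.
Key observation: after golf, echo the pool peaks at (3, 0, 5), and each blocked process is short somewhere: charlie on type-D units; bravo on type-C units; alpha on type-D units; foxtrot on type-A units.
On the post-grant state, golf, echo is a maximal run — nothing extends it. Step-by-step check:
  pool = (3, 0, 1)
  golf needs (3, 0, 1) <= (3, 0, 1) -> finishes; pool += (0, 0, 2) = (3, 0, 3)
  echo needs (0, 0, 2) <= (3, 0, 3) -> finishes; pool += (0, 0, 2) = (3, 0, 5)
  blocked: charlie wants (4, 0, 3), pool (3, 0, 5) — not enough type-D units
  blocked: bravo wants (2, 0, 7), pool (3, 0, 5) — not enough type-C units
  blocked: alpha wants (4, 0, 3), pool (3, 0, 5) — not enough type-D units
  blocked: foxtrot wants (1, 1, 1), pool (3, 0, 5) — not enough type-A units
Post-grant, the permanently blocked set is charlie, bravo, alpha and foxtrot.


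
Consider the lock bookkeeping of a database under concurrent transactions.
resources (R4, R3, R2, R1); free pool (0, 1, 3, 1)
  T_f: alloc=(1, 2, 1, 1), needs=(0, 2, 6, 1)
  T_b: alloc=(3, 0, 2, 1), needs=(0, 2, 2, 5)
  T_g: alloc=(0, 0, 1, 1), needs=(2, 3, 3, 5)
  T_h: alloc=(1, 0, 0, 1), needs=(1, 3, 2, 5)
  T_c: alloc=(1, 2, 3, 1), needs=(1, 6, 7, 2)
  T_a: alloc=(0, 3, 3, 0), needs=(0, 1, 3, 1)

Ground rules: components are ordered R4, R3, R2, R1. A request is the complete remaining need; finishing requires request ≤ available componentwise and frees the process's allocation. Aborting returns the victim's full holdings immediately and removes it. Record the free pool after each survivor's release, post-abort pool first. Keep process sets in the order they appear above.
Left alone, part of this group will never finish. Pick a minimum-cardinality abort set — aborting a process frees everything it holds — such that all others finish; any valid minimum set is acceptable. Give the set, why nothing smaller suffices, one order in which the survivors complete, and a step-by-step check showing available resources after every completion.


Minimum abort set: T_g and T_h.
Key observation: T_b could never have finished before the abort; with (1, 0, 1, 2) returned by T_g and T_h, it fits at step 4.
Minimality, checking each single-abort alternative: T_f alone leaves T_b blocked (short on R1); T_b alone leaves T_g blocked (short on R1); T_g alone leaves T_b blocked (short on R1); T_h alone leaves T_b blocked (short on R1); T_c alone leaves T_b blocked (short on R1); T_a alone leaves T_b blocked (short on R1).
One survivor order: T_a, T_f, T_c, T_b. Walking it through (post-abort pool first):
  pool = (1, 1, 4, 3)
  run T_a (needs (0, 1, 3, 1), free (1, 1, 4, 3)); after release of (0, 3, 3, 0) the pool is (1, 4, 7, 3)
  run T_f (needs (0, 2, 6, 1), free (1, 4, 7, 3)); after release of (1, 2, 1, 1) the pool is (2, 6, 8, 4)
  run T_c (needs (1, 6, 7, 2), free (2, 6, 8, 4)); after release of (1, 2, 3, 1) the pool is (3, 8, 11, 5)
  run T_b (needs (0, 2, 2, 5), free (3, 8, 11, 5)); after release of (3, 0, 2, 1) the pool is (6, 8, 13, 6)


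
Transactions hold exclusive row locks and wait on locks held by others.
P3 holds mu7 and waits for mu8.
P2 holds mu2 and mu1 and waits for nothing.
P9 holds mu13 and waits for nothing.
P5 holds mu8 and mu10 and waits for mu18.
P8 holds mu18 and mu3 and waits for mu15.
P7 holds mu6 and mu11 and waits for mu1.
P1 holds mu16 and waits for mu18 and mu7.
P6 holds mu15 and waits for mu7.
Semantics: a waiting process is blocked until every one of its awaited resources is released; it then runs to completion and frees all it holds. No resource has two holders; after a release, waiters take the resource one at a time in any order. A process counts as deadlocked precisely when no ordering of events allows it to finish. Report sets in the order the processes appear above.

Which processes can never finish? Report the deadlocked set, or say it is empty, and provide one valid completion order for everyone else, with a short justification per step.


Deadlocked: P3, P5, P8, P1 and P6.
Key observation: P3 -> P5 -> P8 -> P6 -> P3 is a circular wait — nothing in it can go first; P1 waits into the deadlock from upstream.
One completion order for the rest: P9, P2, P7.
Verifying each step:
  P9 waits on nothing -> runs at once and releases mu13
  P2 waits on nothing -> runs at once and releases mu2 and mu1
  run P7 (all its waits — mu1 — are resolved); releases mu6 and mu11


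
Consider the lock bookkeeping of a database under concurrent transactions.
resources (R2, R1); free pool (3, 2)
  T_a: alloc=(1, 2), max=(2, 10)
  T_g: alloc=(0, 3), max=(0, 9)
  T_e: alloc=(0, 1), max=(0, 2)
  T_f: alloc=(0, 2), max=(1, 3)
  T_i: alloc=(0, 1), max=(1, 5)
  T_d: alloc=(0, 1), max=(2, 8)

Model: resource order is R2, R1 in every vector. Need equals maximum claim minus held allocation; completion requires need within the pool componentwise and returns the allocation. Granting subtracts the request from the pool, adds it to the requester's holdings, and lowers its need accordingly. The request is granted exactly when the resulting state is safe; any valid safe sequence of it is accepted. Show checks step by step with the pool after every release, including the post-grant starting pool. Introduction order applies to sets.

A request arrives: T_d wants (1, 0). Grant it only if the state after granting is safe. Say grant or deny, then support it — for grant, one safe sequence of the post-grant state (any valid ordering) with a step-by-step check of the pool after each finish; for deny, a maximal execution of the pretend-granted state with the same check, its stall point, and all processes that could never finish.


GRANT: granting preserves safety; a valid post-grant sequence is T_f, T_i, T_e, T_g, T_d, T_a.
Key observation: post-grant, (2, 2) remains, and an order beginning with T_f completes everyone.
Check on the post-grant state, step by step:
  pool = (2, 2)
  T_f: need (1, 1) fits (2, 2); releases (0, 2), pool now (2, 4)
  T_i: need (1, 4) fits (2, 4); releases (0, 1), pool now (2, 5)
  T_e: need (0, 1) fits (2, 5); releases (0, 1), pool now (2, 6)
  T_g: need (0, 6) fits (2, 6); releases (0, 3), pool now (2, 9)
  T_d: need (1, 7) fits (2, 9); releases (1, 1), pool now (3, 10)
  T_a: need (1, 8) fits (3, 10); releases (1, 2), pool now (4, 12)


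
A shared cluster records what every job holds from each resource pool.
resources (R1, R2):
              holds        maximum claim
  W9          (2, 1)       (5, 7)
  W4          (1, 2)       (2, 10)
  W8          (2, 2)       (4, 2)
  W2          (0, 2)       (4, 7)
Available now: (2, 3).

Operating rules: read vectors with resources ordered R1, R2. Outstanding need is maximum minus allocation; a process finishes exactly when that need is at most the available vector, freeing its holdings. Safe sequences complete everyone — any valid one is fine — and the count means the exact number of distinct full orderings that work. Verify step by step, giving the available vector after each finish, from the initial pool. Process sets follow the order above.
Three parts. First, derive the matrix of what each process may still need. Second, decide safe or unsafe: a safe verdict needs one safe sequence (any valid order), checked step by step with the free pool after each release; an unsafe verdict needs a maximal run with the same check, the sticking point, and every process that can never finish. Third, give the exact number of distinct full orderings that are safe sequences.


(1) Outstanding need per process (order R1, R2):
  W9: (3, 6)
  W4: (1, 8)
  W8: (2, 0)
  W2: (4, 5)
(2) SAFE, for example via the order W8, W2, W9, W4.
Key observation: W8 is the earliest step where a requested resource binds exactly: need (2, 0), pool (2, 3) at its turn.
Step-by-step check:
  pool = (2, 3)
  run W8 (needs (2, 0), free (2, 3)); after release of (2, 2) the pool is (4, 5)
  run W2 (needs (4, 5), free (4, 5)); after release of (0, 2) the pool is (4, 7)
  run W9 (needs (3, 6), free (4, 7)); after release of (2, 1) the pool is (6, 8)
  run W4 (needs (1, 8), free (6, 8)); after release of (1, 2) the pool is (7, 10)
(3) Precisely 1 of the possible complete orderings is a safe sequence.


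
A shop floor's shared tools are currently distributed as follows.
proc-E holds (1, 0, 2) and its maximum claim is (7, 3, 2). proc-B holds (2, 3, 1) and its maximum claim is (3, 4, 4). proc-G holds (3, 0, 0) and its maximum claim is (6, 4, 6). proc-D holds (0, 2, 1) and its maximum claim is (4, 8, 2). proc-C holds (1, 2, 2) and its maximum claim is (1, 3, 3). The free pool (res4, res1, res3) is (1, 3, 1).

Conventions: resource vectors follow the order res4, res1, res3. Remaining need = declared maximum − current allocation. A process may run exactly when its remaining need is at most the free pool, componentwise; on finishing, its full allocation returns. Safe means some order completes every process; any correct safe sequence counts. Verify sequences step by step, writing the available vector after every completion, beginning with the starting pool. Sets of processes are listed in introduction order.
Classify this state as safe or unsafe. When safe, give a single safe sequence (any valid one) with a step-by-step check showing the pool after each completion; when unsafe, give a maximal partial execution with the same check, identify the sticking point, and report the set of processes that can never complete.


The state is UNSAFE.
Key observation: after proc-C, proc-B, proc-D the pool peaks at (4, 10, 5), and each blocked process is short somewhere: proc-E on res4; proc-G on res3.
A maximal execution: proc-C, proc-B, proc-D — then nothing else fits. Walking it through:
  pool = (1, 3, 1)
  run proc-C (needs (0, 1, 1), free (1, 3, 1)); after release of (1, 2, 2) the pool is (2, 5, 3)
  run proc-B (needs (1, 1, 3), free (2, 5, 3)); after release of (2, 3, 1) the pool is (4, 8, 4)
  run proc-D (needs (4, 6, 1), free (4, 8, 4)); after release of (0, 2, 1) the pool is (4, 10, 5)
  blocked: proc-E wants (6, 3, 0), pool (4, 10, 5) — not enough res4
  blocked: proc-G wants (3, 4, 6), pool (4, 10, 5) — not enough res3
Processes that can never finish: proc-E and proc-G.


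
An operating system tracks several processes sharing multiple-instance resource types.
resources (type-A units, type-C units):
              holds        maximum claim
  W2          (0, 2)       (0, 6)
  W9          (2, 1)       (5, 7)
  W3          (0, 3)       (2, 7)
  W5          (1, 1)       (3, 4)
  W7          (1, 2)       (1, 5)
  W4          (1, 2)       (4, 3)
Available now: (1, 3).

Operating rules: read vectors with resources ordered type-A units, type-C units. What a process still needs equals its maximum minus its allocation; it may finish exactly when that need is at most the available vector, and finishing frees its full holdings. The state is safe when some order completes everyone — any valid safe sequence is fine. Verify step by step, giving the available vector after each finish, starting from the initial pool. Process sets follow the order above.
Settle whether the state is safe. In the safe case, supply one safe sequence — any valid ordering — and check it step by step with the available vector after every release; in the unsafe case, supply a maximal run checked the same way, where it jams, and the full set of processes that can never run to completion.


SAFE. One safe sequence: W7, W3, W5, W4, W9, W2.
Key observation: the first exact fit in this order is W7 — it needs (0, 3) with (1, 3) free, meeting a requested resource to the last unit.
Walking it through:
  pool = (1, 3)
  W7: need (0, 3) fits (1, 3); releases (1, 2), pool now (2, 5)
  W3: need (2, 4) fits (2, 5); releases (0, 3), pool now (2, 8)
  W5: need (2, 3) fits (2, 8); releases (1, 1), pool now (3, 9)
  W4: need (3, 1) fits (3, 9); releases (1, 2), pool now (4, 11)
  W9: need (3, 6) fits (4, 11); releases (2, 1), pool now (6, 12)
  W2: need (0, 4) fits (6, 12); releases (0, 2), pool now (6, 14)


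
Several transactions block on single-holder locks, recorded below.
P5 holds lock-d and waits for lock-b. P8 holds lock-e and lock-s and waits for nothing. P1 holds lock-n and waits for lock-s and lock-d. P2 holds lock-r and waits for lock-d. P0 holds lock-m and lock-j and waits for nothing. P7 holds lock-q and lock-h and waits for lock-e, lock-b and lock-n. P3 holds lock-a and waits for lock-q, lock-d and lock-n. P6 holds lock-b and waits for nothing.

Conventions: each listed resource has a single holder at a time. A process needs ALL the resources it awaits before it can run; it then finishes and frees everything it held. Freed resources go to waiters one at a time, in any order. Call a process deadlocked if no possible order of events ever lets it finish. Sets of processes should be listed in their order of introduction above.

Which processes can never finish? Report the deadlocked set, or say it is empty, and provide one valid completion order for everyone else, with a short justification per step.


Nothing here is deadlocked.
Key observation: the waits form no ring: some process can always run, and its releases unblock the others one by one.
The rest can finish in the order P0, P6, P5, P8, P1, P7, P3, P2.
Verifying each step:
  P0 waits on nothing -> runs at once and releases lock-m and lock-j
  P6 waits on nothing -> runs at once and releases lock-b
  P5: everything it awaited (lock-b) is free; runs, freeing lock-d
  P8 waits on nothing -> runs at once and releases lock-e and lock-s
  P1: everything it awaited (lock-s and lock-d) is free; runs, freeing lock-n
  P7: everything it awaited (lock-e, lock-b and lock-n) is free; runs, freeing lock-q and lock-h
  P3: everything it awaited (lock-q, lock-d and lock-n) is free; runs, freeing lock-a
  P2: everything it awaited (lock-d) is free; runs, freeing lock-r


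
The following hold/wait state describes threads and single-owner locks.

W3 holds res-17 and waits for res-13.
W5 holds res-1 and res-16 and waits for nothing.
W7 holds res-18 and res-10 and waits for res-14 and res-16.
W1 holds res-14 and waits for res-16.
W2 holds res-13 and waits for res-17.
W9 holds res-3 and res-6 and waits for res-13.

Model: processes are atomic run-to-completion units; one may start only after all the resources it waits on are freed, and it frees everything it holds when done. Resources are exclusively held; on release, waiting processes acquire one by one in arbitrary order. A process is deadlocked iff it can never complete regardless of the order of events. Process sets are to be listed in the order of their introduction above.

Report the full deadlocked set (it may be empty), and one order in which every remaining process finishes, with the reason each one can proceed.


The deadlocked set is W3, W2 and W9.
Key observation: the knot is the closed ring of waits W3 -> W2 -> W3; W9 waits into the deadlock from upstream.
The rest can finish in the order W5, W1, W7.
Step-by-step check:
  run W5 (it waits on nothing); releases res-1 and res-16
  run W1 (all its waits — res-16 — are resolved); releases res-14
  run W7 (all its waits — res-14 and res-16 — are resolved); releases res-18 and res-10


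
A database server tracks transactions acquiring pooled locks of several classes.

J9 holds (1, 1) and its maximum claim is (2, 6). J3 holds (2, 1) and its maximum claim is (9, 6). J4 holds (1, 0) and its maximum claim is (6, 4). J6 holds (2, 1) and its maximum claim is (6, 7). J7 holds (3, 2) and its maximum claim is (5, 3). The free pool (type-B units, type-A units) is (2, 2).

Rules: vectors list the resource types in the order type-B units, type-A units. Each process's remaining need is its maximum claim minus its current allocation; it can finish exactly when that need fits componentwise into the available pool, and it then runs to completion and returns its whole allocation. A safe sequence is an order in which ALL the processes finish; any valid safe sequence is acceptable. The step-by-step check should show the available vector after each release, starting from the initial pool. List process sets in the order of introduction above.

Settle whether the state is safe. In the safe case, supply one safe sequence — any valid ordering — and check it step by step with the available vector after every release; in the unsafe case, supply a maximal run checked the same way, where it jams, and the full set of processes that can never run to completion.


UNSAFE — no complete ordering exists.
Key observation: after J7, J4 complete, (6, 4) is the best the pool ever gets, yet each leftover process wants more type-A units.
The run J7, J4 cannot be extended any further. Walking it through:
  pool = (2, 2)
  J7 needs (2, 1) <= (2, 2) -> finishes; pool += (3, 2) = (5, 4)
  J4 needs (5, 4) <= (5, 4) -> finishes; pool += (1, 0) = (6, 4)
  J9 cannot run: need (1, 5) vs free (6, 4) (insufficient type-A units)
  J3 cannot run: need (7, 5) vs free (6, 4) (insufficient type-B units and type-A units)
  J6 cannot run: need (4, 6) vs free (6, 4) (insufficient type-A units)
Permanently blocked: J9, J3 and J6.


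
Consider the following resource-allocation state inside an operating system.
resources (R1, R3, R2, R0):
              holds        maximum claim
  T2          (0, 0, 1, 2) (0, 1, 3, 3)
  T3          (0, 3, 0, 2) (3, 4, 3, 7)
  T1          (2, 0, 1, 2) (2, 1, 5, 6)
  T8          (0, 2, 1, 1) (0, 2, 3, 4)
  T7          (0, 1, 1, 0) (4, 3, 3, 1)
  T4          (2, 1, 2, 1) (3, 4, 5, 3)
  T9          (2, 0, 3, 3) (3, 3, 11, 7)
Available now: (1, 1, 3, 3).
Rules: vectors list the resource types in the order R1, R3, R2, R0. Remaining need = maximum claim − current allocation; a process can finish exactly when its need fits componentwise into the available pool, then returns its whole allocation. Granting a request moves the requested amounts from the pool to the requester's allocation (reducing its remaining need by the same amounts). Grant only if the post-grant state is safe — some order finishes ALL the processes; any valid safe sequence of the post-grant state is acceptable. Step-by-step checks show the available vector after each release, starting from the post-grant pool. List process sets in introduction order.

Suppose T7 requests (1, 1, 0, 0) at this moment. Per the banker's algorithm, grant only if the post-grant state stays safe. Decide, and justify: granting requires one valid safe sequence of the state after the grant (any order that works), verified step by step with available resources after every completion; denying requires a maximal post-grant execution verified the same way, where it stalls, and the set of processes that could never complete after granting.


DENY: after the grant no complete ordering would exist.
Key observation: after T8, T1, T2 the pool peaks at (2, 2, 6, 8), and each blocked process is short somewhere: T3 on R1; T7 on R1; T4 on R3; T9 on R3, R2.
On the post-grant state, T8, T1, T2 is a maximal run — nothing extends it. Verifying each step:
  pool = (0, 0, 3, 3)
  T8 needs (0, 0, 2, 3) <= (0, 0, 3, 3) -> finishes; pool += (0, 2, 1, 1) = (0, 2, 4, 4)
  T1 needs (0, 1, 4, 4) <= (0, 2, 4, 4) -> finishes; pool += (2, 0, 1, 2) = (2, 2, 5, 6)
  T2 needs (0, 1, 2, 1) <= (2, 2, 5, 6) -> finishes; pool += (0, 0, 1, 2) = (2, 2, 6, 8)
  T3 cannot run: need (3, 1, 3, 5) vs free (2, 2, 6, 8) (insufficient R1)
  T7 cannot run: need (3, 1, 2, 1) vs free (2, 2, 6, 8) (insufficient R1)
  T4 cannot run: need (1, 3, 3, 2) vs free (2, 2, 6, 8) (insufficient R3)
  T9 cannot run: need (1, 3, 8, 4) vs free (2, 2, 6, 8) (insufficient R3 and R2)
Post-grant, the permanently blocked set is T3, T7, T4 and T9.


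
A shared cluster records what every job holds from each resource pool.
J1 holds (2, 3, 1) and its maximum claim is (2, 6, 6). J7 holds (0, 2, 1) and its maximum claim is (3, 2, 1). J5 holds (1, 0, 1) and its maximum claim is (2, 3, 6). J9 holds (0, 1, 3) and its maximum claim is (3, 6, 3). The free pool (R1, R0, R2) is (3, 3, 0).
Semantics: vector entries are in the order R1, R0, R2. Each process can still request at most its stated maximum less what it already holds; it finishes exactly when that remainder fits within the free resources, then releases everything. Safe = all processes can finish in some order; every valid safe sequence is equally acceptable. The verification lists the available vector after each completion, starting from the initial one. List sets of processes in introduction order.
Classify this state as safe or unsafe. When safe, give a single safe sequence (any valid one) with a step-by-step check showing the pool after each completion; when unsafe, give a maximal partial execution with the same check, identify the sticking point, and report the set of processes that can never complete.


UNSAFE — no complete ordering exists.
Key observation: the pool after J7, J9 is (3, 6, 4); every surviving request exceeds it in R2, so progress ends there.
The run J7, J9 cannot be extended any further. Verifying each step:
  pool = (3, 3, 0)
  J7: need (3, 0, 0) fits (3, 3, 0); releases (0, 2, 1), pool now (3, 5, 1)
  J9: need (3, 5, 0) fits (3, 5, 1); releases (0, 1, 3), pool now (3, 6, 4)
  blocked: J1 wants (0, 3, 5), pool (3, 6, 4) — not enough R2
  blocked: J5 wants (1, 3, 5), pool (3, 6, 4) — not enough R2
Never able to finish: J1 and J5.


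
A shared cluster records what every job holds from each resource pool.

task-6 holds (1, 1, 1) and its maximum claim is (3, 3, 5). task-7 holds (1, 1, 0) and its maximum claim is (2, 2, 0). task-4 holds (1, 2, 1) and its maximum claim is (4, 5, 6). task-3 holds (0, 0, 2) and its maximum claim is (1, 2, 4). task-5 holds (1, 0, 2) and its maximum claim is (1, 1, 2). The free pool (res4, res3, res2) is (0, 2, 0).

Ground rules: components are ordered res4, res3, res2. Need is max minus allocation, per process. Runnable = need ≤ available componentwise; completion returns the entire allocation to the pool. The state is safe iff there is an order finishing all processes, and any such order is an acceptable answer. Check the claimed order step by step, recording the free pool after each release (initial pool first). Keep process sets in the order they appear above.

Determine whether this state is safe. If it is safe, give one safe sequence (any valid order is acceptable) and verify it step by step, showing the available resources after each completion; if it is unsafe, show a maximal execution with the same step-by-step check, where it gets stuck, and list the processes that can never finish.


SAFE — a valid safe sequence is task-5, task-7, task-3, task-6, task-4.
Key observation: the first exact fit in this order is task-7 — it needs (1, 1, 0) with (1, 2, 2) free, meeting a requested resource to the last unit.
Step-by-step check:
  pool = (0, 2, 0)
  task-5: need (0, 1, 0) fits (0, 2, 0); releases (1, 0, 2), pool now (1, 2, 2)
  task-7: need (1, 1, 0) fits (1, 2, 2); releases (1, 1, 0), pool now (2, 3, 2)
  task-3: need (1, 2, 2) fits (2, 3, 2); releases (0, 0, 2), pool now (2, 3, 4)
  task-6: need (2, 2, 4) fits (2, 3, 4); releases (1, 1, 1), pool now (3, 4, 5)
  task-4: need (3, 3, 5) fits (3, 4, 5); releases (1, 2, 1), pool now (4, 6, 6)


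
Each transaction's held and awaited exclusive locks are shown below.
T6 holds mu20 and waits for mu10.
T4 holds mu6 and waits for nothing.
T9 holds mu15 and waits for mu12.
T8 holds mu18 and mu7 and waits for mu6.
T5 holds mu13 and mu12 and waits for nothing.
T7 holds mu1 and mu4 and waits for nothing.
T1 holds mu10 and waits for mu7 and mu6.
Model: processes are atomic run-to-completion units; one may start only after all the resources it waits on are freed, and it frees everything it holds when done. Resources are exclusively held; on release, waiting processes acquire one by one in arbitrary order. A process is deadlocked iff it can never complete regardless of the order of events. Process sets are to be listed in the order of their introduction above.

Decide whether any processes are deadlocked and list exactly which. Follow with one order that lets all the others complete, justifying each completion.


Nothing here is deadlocked.
Key observation: the waits form no ring: some process can always run, and its releases unblock the others one by one.
The rest can finish in the order T4, T8, T1, T5, T9, T6, T7.
Verifying each step:
  T4: no waits; runs immediately, freeing mu6
  T8: everything it awaited (mu6) is free; runs, freeing mu18 and mu7
  T1: everything it awaited (mu7 and mu6) is free; runs, freeing mu10
  T5: no waits; runs immediately, freeing mu13 and mu12
  T9: everything it awaited (mu12) is free; runs, freeing mu15
  T6: everything it awaited (mu10) is free; runs, freeing mu20
  T7: no waits; runs immediately, freeing mu1 and mu4


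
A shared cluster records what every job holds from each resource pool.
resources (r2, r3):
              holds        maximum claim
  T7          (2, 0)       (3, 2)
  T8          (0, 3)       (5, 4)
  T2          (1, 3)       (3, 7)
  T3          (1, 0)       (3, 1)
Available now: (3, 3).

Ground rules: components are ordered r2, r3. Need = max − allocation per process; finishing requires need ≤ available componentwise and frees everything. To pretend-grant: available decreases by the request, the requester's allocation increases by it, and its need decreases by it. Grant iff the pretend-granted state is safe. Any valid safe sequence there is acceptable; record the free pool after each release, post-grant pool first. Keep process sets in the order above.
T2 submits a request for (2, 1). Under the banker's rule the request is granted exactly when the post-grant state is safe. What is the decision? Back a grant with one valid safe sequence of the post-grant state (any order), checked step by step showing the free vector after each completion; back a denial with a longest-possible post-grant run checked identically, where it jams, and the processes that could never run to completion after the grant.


DENY — the pretend-granted state is unsafe.
Key observation: after T7, T3 the pool peaks at (4, 2), and each blocked process is short somewhere: T8 on r2; T2 on r3.
On the post-grant state, T7, T3 is a maximal run — nothing extends it. Verifying each step:
  pool = (1, 2)
  run T7 (needs (1, 2), free (1, 2)); after release of (2, 0) the pool is (3, 2)
  run T3 (needs (2, 1), free (3, 2)); after release of (1, 0) the pool is (4, 2)
  blocked: T8 wants (5, 1), pool (4, 2) — not enough r2
  blocked: T2 wants (0, 3), pool (4, 2) — not enough r3
Processes that could never finish after the grant: T8 and T2.


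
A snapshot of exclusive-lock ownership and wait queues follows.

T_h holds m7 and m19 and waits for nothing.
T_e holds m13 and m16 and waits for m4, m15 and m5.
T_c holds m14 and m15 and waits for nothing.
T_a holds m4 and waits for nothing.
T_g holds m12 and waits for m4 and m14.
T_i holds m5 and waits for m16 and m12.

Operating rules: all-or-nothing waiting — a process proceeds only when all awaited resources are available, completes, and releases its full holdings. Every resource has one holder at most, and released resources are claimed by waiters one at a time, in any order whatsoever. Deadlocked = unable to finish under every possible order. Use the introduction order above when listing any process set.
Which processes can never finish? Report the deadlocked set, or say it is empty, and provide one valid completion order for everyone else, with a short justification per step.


Deadlocked set: T_e and T_i.
Key observation: the knot is the closed ring of waits T_e -> T_i -> T_e; no other process is dragged down with it.
A valid finishing order for the others: T_a, T_h, T_c, T_g.
Check, step by step:
  T_a: no waits; runs immediately, freeing m4
  T_h: no waits; runs immediately, freeing m7 and m19
  T_c: no waits; runs immediately, freeing m14 and m15
  T_g waits on m4 and m14 — all released -> runs and releases m12


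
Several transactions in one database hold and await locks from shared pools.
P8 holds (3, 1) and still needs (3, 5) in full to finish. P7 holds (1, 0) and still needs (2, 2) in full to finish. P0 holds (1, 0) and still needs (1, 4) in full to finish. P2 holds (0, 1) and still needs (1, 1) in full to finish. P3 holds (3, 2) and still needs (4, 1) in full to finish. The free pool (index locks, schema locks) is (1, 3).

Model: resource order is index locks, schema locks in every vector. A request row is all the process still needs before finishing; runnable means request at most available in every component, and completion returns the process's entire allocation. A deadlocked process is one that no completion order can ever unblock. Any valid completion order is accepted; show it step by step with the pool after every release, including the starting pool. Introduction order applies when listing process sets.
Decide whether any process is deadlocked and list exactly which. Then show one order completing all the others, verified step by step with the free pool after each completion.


Deadlocked set: P8 and P3.
Key observation: after P2, P0, P7 the pool peaks at (3, 4), and each blocked process is short somewhere: P8 on schema locks; P3 on index locks.
The rest can finish in the order P2, P0, P7. Step-by-step check:
  pool = (1, 3)
  P2: need (1, 1) fits (1, 3); releases (0, 1), pool now (1, 4)
  P0: need (1, 4) fits (1, 4); releases (1, 0), pool now (2, 4)
  P7: need (2, 2) fits (2, 4); releases (1, 0), pool now (3, 4)
None of the blocked processes ever fits:
  P8 cannot run: need (3, 5) vs free (3, 4) (insufficient schema locks)
  P3 cannot run: need (4, 1) vs free (3, 4) (insufficient index locks)


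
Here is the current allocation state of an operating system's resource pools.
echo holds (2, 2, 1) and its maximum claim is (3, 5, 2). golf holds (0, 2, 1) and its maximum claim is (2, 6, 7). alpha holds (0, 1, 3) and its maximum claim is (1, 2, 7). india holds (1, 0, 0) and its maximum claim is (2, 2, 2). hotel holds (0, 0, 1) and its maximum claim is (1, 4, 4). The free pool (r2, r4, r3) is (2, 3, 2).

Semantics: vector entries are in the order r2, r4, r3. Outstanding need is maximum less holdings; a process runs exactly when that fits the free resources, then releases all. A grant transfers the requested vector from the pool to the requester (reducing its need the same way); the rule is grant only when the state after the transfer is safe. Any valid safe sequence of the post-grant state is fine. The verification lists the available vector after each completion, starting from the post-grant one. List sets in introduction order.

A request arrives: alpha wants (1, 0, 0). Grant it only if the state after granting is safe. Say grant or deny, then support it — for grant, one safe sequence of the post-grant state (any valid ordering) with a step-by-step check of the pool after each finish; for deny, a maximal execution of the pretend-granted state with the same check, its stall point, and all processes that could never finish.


GRANT. The post-grant state is safe; one safe sequence: echo, hotel, alpha, india, golf.
Key observation: the transfer keeps a workable pool ((1, 3, 2)); echo starts the safe sequence.
Verifying the post-grant state step by step:
  pool = (1, 3, 2)
  run echo (needs (1, 3, 1), free (1, 3, 2)); after release of (2, 2, 1) the pool is (3, 5, 3)
  run hotel (needs (1, 4, 3), free (3, 5, 3)); after release of (0, 0, 1) the pool is (3, 5, 4)
  run alpha (needs (0, 1, 4), free (3, 5, 4)); after release of (1, 1, 3) the pool is (4, 6, 7)
  run india (needs (1, 2, 2), free (4, 6, 7)); after release of (1, 0, 0) the pool is (5, 6, 7)
  run golf (needs (2, 4, 6), free (5, 6, 7)); after release of (0, 2, 1) the pool is (5, 8, 8)


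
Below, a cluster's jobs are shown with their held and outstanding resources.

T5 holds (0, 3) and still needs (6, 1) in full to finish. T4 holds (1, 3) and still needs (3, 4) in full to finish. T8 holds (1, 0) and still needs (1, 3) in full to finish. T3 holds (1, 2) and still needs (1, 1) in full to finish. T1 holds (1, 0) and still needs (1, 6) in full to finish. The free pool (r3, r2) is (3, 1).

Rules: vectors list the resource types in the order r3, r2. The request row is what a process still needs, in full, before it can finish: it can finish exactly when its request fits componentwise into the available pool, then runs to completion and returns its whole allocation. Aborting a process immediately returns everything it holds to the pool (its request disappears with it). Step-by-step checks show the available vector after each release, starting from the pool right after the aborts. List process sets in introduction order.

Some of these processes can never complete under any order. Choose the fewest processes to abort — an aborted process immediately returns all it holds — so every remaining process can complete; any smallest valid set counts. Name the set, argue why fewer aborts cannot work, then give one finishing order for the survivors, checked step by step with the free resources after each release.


The answer: abort T4.
Key observation: no ordering could ever have run T5 before the abort of T4; with (1, 3) back in the pool it fits at step 3.
No smaller set exists: with zero aborts the deadlock remains.
Survivors finish in the order: T3, T8, T5, T1. Step-by-step check (pool after the aborts first):
  pool = (4, 4)
  run T3 (needs (1, 1), free (4, 4)); after release of (1, 2) the pool is (5, 6)
  run T8 (needs (1, 3), free (5, 6)); after release of (1, 0) the pool is (6, 6)
  run T5 (needs (6, 1), free (6, 6)); after release of (0, 3) the pool is (6, 9)
  run T1 (needs (1, 6), free (6, 9)); after release of (1, 0) the pool is (7, 9)


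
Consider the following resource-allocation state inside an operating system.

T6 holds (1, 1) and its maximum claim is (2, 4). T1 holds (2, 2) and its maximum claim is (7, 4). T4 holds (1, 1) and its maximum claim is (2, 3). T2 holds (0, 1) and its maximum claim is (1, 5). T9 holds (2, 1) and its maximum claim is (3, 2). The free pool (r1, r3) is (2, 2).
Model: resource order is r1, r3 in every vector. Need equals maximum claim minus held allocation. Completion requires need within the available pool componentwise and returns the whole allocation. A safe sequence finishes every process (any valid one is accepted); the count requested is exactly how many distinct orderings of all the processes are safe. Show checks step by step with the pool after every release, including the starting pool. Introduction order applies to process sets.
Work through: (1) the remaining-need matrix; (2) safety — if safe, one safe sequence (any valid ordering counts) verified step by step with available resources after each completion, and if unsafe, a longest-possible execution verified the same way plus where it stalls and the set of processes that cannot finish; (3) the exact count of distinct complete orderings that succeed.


(1) Outstanding need per process (order r1, r3):
  T6: (1, 3)
  T1: (5, 2)
  T4: (1, 2)
  T2: (1, 4)
  T9: (1, 1)
(2) SAFE — a valid safe sequence is T9, T6, T2, T1, T4.
Key observation: at T6 the run first touches a limit — (1, 3) against (4, 3), exact on a resource it actually requests.
Check, step by step:
  pool = (2, 2)
  T9: need (1, 1) fits (2, 2); releases (2, 1), pool now (4, 3)
  T6: need (1, 3) fits (4, 3); releases (1, 1), pool now (5, 4)
  T2: need (1, 4) fits (5, 4); releases (0, 1), pool now (5, 5)
  T1: need (5, 2) fits (5, 5); releases (2, 2), pool now (7, 7)
  T4: need (1, 2) fits (7, 7); releases (1, 1), pool now (8, 8)
(3) The exact count: 21 of the possible complete orderings are safe sequences.


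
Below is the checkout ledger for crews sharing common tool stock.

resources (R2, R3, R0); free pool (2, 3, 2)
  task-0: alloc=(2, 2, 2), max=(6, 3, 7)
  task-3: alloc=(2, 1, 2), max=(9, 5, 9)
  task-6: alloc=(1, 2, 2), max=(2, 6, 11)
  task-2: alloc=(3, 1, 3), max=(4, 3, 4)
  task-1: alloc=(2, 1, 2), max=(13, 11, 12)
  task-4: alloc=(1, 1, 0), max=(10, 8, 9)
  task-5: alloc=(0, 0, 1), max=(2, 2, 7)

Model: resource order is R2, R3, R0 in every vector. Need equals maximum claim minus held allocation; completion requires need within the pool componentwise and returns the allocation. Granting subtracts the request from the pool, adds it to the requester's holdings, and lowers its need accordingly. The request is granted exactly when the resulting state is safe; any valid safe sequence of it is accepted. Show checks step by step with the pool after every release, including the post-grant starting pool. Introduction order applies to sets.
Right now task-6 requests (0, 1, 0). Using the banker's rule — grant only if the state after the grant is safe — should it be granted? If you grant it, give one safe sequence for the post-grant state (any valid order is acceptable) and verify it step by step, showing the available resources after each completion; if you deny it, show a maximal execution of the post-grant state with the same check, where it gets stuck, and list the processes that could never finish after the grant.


GRANT — the state after the grant stays safe, e.g. via task-2, task-0, task-3, task-6, task-4, task-5, task-1.
Key observation: granting shrinks the pool to (2, 2, 2), yet task-2 still fits and the chain goes through.
Step-by-step check of the post-grant state:
  pool = (2, 2, 2)
  run task-2 (needs (1, 2, 1), free (2, 2, 2)); after release of (3, 1, 3) the pool is (5, 3, 5)
  run task-0 (needs (4, 1, 5), free (5, 3, 5)); after release of (2, 2, 2) the pool is (7, 5, 7)
  run task-3 (needs (7, 4, 7), free (7, 5, 7)); after release of (2, 1, 2) the pool is (9, 6, 9)
  run task-6 (needs (1, 3, 9), free (9, 6, 9)); after release of (1, 3, 2) the pool is (10, 9, 11)
  run task-4 (needs (9, 7, 9), free (10, 9, 11)); after release of (1, 1, 0) the pool is (11, 10, 11)
  run task-5 (needs (2, 2, 6), free (11, 10, 11)); after release of (0, 0, 1) the pool is (11, 10, 12)
  run task-1 (needs (11, 10, 10), free (11, 10, 12)); after release of (2, 1, 2) the pool is (13, 11, 14)


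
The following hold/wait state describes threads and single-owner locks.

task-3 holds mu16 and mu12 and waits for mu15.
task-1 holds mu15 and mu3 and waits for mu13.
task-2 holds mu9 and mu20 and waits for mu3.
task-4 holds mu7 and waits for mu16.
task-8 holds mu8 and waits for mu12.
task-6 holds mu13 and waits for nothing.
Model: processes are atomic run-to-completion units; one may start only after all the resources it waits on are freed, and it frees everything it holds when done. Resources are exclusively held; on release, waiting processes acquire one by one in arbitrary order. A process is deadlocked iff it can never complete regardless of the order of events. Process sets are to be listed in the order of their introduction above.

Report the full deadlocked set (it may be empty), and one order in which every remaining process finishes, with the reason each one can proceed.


No process is deadlocked.
Key observation: there is no circular wait here — follow any chain and it reaches a process that is free to run now.
One completion order for the rest: task-6, task-1, task-3, task-4, task-8, task-2.
Check, step by step:
  run task-6 (it waits on nothing); releases mu13
  task-1: everything it awaited (mu13) is free; runs, freeing mu15 and mu3
  task-3: everything it awaited (mu15) is free; runs, freeing mu16 and mu12
  task-4: everything it awaited (mu16) is free; runs, freeing mu7
  task-8: everything it awaited (mu12) is free; runs, freeing mu8
  task-2: everything it awaited (mu3) is free; runs, freeing mu9 and mu20
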